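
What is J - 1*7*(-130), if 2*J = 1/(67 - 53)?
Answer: 25481/28 ≈ 910.04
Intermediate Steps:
J = 1/28 (J = 1/(2*(67 - 53)) = (½)/14 = (½)*(1/14) = 1/28 ≈ 0.035714)
J - 1*7*(-130) = 1/28 - 1*7*(-130) = 1/28 - 7*(-130) = 1/28 + 910 = 25481/28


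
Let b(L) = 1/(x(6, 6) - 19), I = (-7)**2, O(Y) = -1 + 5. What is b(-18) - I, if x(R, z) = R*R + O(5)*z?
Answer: -2008/41 ≈ -48.976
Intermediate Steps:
O(Y) = 4
I = 49
x(R, z) = R**2 + 4*z (x(R, z) = R*R + 4*z = R**2 + 4*z)
b(L) = 1/41 (b(L) = 1/((6**2 + 4*6) - 19) = 1/((36 + 24) - 19) = 1/(60 - 19) = 1/41)
b(-18) - I = 1/41 - 1*49 = 1/41 - 49 = -2008/41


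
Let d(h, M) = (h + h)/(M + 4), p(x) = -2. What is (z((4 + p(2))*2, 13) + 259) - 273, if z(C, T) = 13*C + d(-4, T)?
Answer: 638/17 ≈ 37.529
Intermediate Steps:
d(h, M) = 2*h/(4 + M) (d(h, M) = (2*h)/(4 + M) = 2*h/(4 + M))
z(C, T) = -8/(4 + T) + 13*C (z(C, T) = 13*C + 2*(-4)/(4 + T) = 13*C - 8/(4 + T) = -8/(4 + T) + 13*C)
(z((4 + p(2))*2, 13) + 259) - 273 = ((-8 + 13*((4 - 2)*2)*(4 + 13))/(4 + 13) + 259) - 273 = ((-8 + 13*(2*2)*17)/17 + 259) - 273 = ((-8 + 13*4*17)/17 + 259) - 273 = ((-8 + 884)/17 + 259) - 273 = ((1/17)*876 + 259) - 273 = (876/17 + 259) - 273 = 5279/17 - 273 = 638/17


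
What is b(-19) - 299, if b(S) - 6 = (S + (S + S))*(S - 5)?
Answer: 1075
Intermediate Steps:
b(S) = 6 + 3*S*(-5 + S) (b(S) = 6 + (S + (S + S))*(S - 5) = 6 + (S + 2*S)*(-5 + S) = 6 + (3*S)*(-5 + S) = 6 + 3*S*(-5 + S))
b(-19) - 299 = (6 - 15*(-19) + 3*(-19)²) - 299 = (6 + 285 + 3*361) - 299 = (6 + 285 + 1083) - 299 = 1374 - 299 = 1075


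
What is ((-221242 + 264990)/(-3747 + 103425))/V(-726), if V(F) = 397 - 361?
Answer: 10937/897102 ≈ 0.012191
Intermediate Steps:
V(F) = 36
((-221242 + 264990)/(-3747 + 103425))/V(-726) = ((-221242 + 264990)/(-3747 + 103425))/36 = (43748/99678)*(1/36) = (43748*(1/99678))*(1/36) = (21874/49839)*(1/36) = 10937/897102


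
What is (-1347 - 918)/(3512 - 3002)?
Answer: -151/34 ≈ -4.4412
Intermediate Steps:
(-1347 - 918)/(3512 - 3002) = -2265/510 = -2265*1/510 = -151/34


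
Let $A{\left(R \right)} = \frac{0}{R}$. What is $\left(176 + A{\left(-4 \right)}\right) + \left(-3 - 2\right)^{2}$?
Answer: $201$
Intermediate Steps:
$A{\left(R \right)} = 0$
$\left(176 + A{\left(-4 \right)}\right) + \left(-3 - 2\right)^{2} = \left(176 + 0\right) + \left(-3 - 2\right)^{2} = 176 + \left(-5\right)^{2} = 176 + 25 = 201$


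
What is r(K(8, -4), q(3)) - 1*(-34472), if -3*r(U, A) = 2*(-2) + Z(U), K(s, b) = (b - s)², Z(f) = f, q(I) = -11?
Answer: 103276/3 ≈ 34425.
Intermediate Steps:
r(U, A) = 4/3 - U/3 (r(U, A) = -(2*(-2) + U)/3 = -(-4 + U)/3 = 4/3 - U/3)
r(K(8, -4), q(3)) - 1*(-34472) = (4/3 - (-4 - 1*8)²/3) - 1*(-34472) = (4/3 - (-4 - 8)²/3) + 34472 = (4/3 - ⅓*(-12)²) + 34472 = (4/3 - ⅓*144) + 34472 = (4/3 - 48) + 34472 = -140/3 + 34472 = 103276/3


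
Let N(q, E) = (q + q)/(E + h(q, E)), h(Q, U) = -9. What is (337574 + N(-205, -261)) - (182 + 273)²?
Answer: 3524864/27 ≈ 1.3055e+5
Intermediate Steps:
N(q, E) = 2*q/(-9 + E) (N(q, E) = (q + q)/(E - 9) = (2*q)/(-9 + E) = 2*q/(-9 + E))
(337574 + N(-205, -261)) - (182 + 273)² = (337574 + 2*(-205)/(-9 - 261)) - (182 + 273)² = (337574 + 2*(-205)/(-270)) - 1*455² = (337574 + 2*(-205)*(-1/270)) - 1*207025 = (337574 + 41/27) - 207025 = 9114539/27 - 207025 = 3524864/27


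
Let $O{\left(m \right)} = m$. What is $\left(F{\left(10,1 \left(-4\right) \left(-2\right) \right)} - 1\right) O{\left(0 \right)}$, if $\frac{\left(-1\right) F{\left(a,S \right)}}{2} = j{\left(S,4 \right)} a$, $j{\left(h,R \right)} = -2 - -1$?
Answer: $0$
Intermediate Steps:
$j{\left(h,R \right)} = -1$ ($j{\left(h,R \right)} = -2 + 1 = -1$)
$F{\left(a,S \right)} = 2 a$ ($F{\left(a,S \right)} = - 2 \left(- a\right) = 2 a$)
$\left(F{\left(10,1 \left(-4\right) \left(-2\right) \right)} - 1\right) O{\left(0 \right)} = \left(2 \cdot 10 - 1\right) 0 = \left(20 - 1\right) 0 = 19 \cdot 0 = 0$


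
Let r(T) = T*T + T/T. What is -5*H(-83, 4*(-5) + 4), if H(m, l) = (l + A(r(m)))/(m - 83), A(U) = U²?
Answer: 118680210/83 ≈ 1.4299e+6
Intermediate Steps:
r(T) = 1 + T² (r(T) = T² + 1 = 1 + T²)
H(m, l) = (l + (1 + m²)²)/(-83 + m) (H(m, l) = (l + (1 + m²)²)/(m - 83) = (l + (1 + m²)²)/(-83 + m))
-5*H(-83, 4*(-5) + 4) = -5*((4*(-5) + 4) + (1 + (-83)²)²)/(-83 - 83) = -5*((-20 + 4) + (1 + 6889)²)/(-166) = -(-5)*(-16 + 6890²)/166 = -(-5)*(-16 + 47472100)/166 = -(-5)*47472084/166 = -5*(-23736042/83) = 118680210/83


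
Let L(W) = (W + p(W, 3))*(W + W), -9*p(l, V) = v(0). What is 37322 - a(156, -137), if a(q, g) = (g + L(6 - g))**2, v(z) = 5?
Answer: -133528022479/81 ≈ -1.6485e+9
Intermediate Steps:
p(l, V) = -5/9 (p(l, V) = -1/9*5 = -5/9)
L(W) = 2*W*(-5/9 + W) (L(W) = (W - 5/9)*(W + W) = (-5/9 + W)*(2*W) = 2*W*(-5/9 + W))
a(q, g) = (g + 2*(6 - g)*(49 - 9*g)/9)**2 (a(q, g) = (g + 2*(6 - g)*(-5 + 9*(6 - g))/9)**2 = (g + 2*(6 - g)*(-5 + (54 - 9*g))/9)**2 = (g + 2*(6 - g)*(49 - 9*g)/9)**2)
37322 - a(156, -137) = 37322 - (588 - 197*(-137) + 18*(-137)**2)**2/81 = 37322 - (588 + 26989 + 18*18769)**2/81 = 37322 - (588 + 26989 + 337842)**2/81 = 37322 - 365419**2/81 = 37322 - 133531045561/81 = -133528022479/81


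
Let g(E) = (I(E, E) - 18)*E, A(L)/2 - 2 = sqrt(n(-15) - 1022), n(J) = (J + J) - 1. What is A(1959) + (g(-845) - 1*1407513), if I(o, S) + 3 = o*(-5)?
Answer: -4959889 + 18*I*sqrt(13) ≈ -4.9599e+6 + 64.9*I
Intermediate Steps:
n(J) = -1 + 2*J (n(J) = 2*J - 1 = -1 + 2*J)
I(o, S) = -3 - 5*o (I(o, S) = -3 + o*(-5) = -3 - 5*o)
A(L) = 4 + 18*I*sqrt(13) (A(L) = 4 + 2*sqrt((-1 + 2*(-15)) - 1022) = 4 + 2*sqrt((-1 - 30) - 1022) = 4 + 2*sqrt(-31 - 1022) = 4 + 2*sqrt(-1053) = 4 + 2*(9*I*sqrt(13)) = 4 + 18*I*sqrt(13))
g(E) = E*(-21 - 5*E) (g(E) = ((-3 - 5*E) - 18)*E = (-21 - 5*E)*E = E*(-21 - 5*E))
A(1959) + (g(-845) - 1*1407513) = (4 + 18*I*sqrt(13)) + (-1*(-845)*(21 + 5*(-845)) - 1*1407513) = (4 + 18*I*sqrt(13)) + (-1*(-845)*(21 - 4225) - 1407513) = (4 + 18*I*sqrt(13)) + (-1*(-845)*(-4204) - 1407513) = (4 + 18*I*sqrt(13)) + (-3552380 - 1407513) = (4 + 18*I*sqrt(13)) - 4959893 = -4959889 + 18*I*sqrt(13)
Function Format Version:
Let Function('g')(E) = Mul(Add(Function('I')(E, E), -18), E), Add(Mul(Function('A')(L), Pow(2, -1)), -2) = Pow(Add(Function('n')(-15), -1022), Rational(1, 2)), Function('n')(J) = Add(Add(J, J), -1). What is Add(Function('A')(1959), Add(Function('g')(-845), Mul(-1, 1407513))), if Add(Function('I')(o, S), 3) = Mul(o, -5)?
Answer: Add(-4959889, Mul(18, I, Pow(13, Rational(1, 2)))) ≈ Add(-4.9599e+6, Mul(64.900, I))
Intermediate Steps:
Function('n')(J) = Add(-1, Mul(2, J)) (Function('n')(J) = Add(Mul(2, J), -1) = Add(-1, Mul(2, J)))
Function('I')(o, S) = Add(-3, Mul(-5, o)) (Function('I')(o, S) = Add(-3, Mul(o, -5)) = Add(-3, Mul(-5, o)))
Function('A')(L) = Add(4, Mul(18, I, Pow(13, Rational(1, 2)))) (Function('A')(L) = Add(4, Mul(2, Pow(Add(Add(-1, Mul(2, -15)), -1022), Rational(1, 2)))) = Add(4, Mul(2, Pow(Add(Add(-1, -30), -1022), Rational(1, 2)))) = Add(4, Mul(2, Pow(Add(-31, -1022), Rational(1, 2)))) = Add(4, Mul(2, Pow(-1053, Rational(1, 2)))) = Add(4, Mul(2, Mul(9, I, Pow(13, Rational(1, 2))))) = Add(4, Mul(18, I, Pow(13, Rational(1, 2)))))
Function('g')(E) = Mul(E, Add(-21, Mul(-5, E))) (Function('g')(E) = Mul(Add(Add(-3, Mul(-5, E)), -18), E) = Mul(Add(-21, Mul(-5, E)), E) = Mul(E, Add(-21, Mul(-5, E))))
Add(Function('A')(1959), Add(Function('g')(-845), Mul(-1, 1407513))) = Add(Add(4, Mul(18, I, Pow(13, Rational(1, 2)))), Add(Mul(-1, -845, Add(21, Mul(5, -845))), Mul(-1, 1407513))) = Add(Add(4, Mul(18, I, Pow(13, Rational(1, 2)))), Add(Mul(-1, -845, Add(21, -4225)), -1407513)) = Add(Add(4, Mul(18, I, Pow(13, Rational(1, 2)))), Add(Mul(-1, -845, -4204), -1407513)) = Add(Add(4, Mul(18, I, Pow(13, Rational(1, 2)))), Add(-3552380, -1407513)) = Add(Add(4, Mul(18, I, Pow(13, Rational(1, 2)))), -4959893) = Add(-4959889, Mul(18, I, Pow(13, Rational(1, 2))))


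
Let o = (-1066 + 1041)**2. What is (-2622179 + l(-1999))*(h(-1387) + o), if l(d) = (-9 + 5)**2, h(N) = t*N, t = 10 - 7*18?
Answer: -423523901271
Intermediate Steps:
t = -116 (t = 10 - 126 = -116)
h(N) = -116*N
l(d) = 16 (l(d) = (-4)**2 = 16)
o = 625 (o = (-25)**2 = 625)
(-2622179 + l(-1999))*(h(-1387) + o) = (-2622179 + 16)*(-116*(-1387) + 625) = -2622163*(160892 + 625) = -2622163*161517 = -423523901271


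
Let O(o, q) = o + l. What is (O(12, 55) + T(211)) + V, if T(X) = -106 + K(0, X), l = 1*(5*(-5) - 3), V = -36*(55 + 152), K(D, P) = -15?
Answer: -7589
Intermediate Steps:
V = -7452 (V = -36*207 = -7452)
l = -28 (l = 1*(-25 - 3) = 1*(-28) = -28)
O(o, q) = -28 + o (O(o, q) = o - 28 = -28 + o)
T(X) = -121 (T(X) = -106 - 15 = -121)
(O(12, 55) + T(211)) + V = ((-28 + 12) - 121) - 7452 = (-16 - 121) - 7452 = -137 - 7452 = -7589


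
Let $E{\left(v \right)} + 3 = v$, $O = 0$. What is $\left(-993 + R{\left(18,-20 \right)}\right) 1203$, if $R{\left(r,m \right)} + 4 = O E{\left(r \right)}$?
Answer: $-1199391$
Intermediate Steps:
$E{\left(v \right)} = -3 + v$
$R{\left(r,m \right)} = -4$ ($R{\left(r,m \right)} = -4 + 0 \left(-3 + r\right) = -4 + 0 = -4$)
$\left(-993 + R{\left(18,-20 \right)}\right) 1203 = \left(-993 - 4\right) 1203 = \left(-997\right) 1203 = -1199391$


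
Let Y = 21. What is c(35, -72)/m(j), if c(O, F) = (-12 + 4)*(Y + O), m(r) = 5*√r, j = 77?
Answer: -64*√77/55 ≈ -10.211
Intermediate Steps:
c(O, F) = -168 - 8*O (c(O, F) = (-12 + 4)*(21 + O) = -8*(21 + O) = -168 - 8*O)
c(35, -72)/m(j) = (-168 - 8*35)/((5*√77)) = (-168 - 280)*(√77/385) = -64*√77/55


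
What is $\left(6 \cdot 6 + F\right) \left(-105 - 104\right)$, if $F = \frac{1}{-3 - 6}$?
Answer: $- \frac{67507}{9} \approx -7500.8$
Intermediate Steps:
$F = - \frac{1}{9}$ ($F = \frac{1}{-9} = - \frac{1}{9} \approx -0.11111$)
$\left(6 \cdot 6 + F\right) \left(-105 - 104\right) = \left(6 \cdot 6 - \frac{1}{9}\right) \left(-105 - 104\right) = \left(36 - \frac{1}{9}\right) \left(-209\right) = \frac{323}{9} \left(-209\right) = - \frac{67507}{9}$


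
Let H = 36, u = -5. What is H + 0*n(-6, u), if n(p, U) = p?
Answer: 36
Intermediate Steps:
H + 0*n(-6, u) = 36 + 0*(-6) = 36 + 0 = 36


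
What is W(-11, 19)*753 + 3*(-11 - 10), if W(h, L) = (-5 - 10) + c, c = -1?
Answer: -12111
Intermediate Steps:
W(h, L) = -16 (W(h, L) = (-5 - 10) - 1 = -15 - 1 = -16)
W(-11, 19)*753 + 3*(-11 - 10) = -16*753 + 3*(-11 - 10) = -12048 + 3*(-21) = -12048 - 63 = -12111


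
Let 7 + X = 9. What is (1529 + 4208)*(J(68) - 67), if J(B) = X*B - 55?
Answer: 80318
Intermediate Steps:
X = 2 (X = -7 + 9 = 2)
J(B) = -55 + 2*B (J(B) = 2*B - 55 = -55 + 2*B)
(1529 + 4208)*(J(68) - 67) = (1529 + 4208)*((-55 + 2*68) - 67) = 5737*((-55 + 136) - 67) = 5737*(81 - 67) = 5737*14 = 80318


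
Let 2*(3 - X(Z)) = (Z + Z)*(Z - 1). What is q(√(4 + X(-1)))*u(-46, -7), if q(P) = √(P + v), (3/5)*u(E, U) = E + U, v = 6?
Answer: -265*√(6 + √5)/3 ≈ -253.50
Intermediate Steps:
X(Z) = 3 - Z*(-1 + Z) (X(Z) = 3 - (Z + Z)*(Z - 1)/2 = 3 - 2*Z*(-1 + Z)/2 = 3 - Z*(-1 + Z))
u(E, U) = 5*E/3 + 5*U/3 (u(E, U) = 5*(E + U)/3 = 5*E/3 + 5*U/3)
q(P) = √(6 + P) (q(P) = √(P + 6) = √(6 + P))
q(√(4 + X(-1)))*u(-46, -7) = √(6 + √(4 + (3 - 1 - 1*(-1)²)))*((5/3)*(-46) + (5/3)*(-7)) = √(6 + √(4 + (3 - 1 - 1*1)))*(-230/3 - 35/3) = √(6 + √(4 + (3 - 1 - 1)))*(-265/3) = √(6 + √(4 + 1))*(-265/3) = √(6 + √5)*(-265/3) = -265*√(6 + √5)/3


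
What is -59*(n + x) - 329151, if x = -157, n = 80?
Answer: -324608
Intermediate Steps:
-59*(n + x) - 329151 = -59*(80 - 157) - 329151 = -59*(-77) - 329151 = 4543 - 329151 = -324608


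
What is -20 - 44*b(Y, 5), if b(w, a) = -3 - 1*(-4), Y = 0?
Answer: -64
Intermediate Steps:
b(w, a) = 1 (b(w, a) = -3 + 4 = 1)
-20 - 44*b(Y, 5) = -20 - 44*1 = -20 - 44 = -64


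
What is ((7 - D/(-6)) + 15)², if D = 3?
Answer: 2025/4 ≈ 506.25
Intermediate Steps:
((7 - D/(-6)) + 15)² = ((7 - 3/(-6)) + 15)² = ((7 - 3*(-1)/6) + 15)² = ((7 - 1*(-½)) + 15)² = ((7 + ½) + 15)² = (15/2 + 15)² = (45/2)² = 2025/4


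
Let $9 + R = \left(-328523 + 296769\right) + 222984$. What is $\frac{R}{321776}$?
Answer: $\frac{191221}{321776} \approx 0.59427$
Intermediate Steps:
$R = 191221$ ($R = -9 + \left(\left(-328523 + 296769\right) + 222984\right) = -9 + \left(-31754 + 222984\right) = -9 + 191230 = 191221$)
$\frac{R}{321776} = \frac{191221}{321776}$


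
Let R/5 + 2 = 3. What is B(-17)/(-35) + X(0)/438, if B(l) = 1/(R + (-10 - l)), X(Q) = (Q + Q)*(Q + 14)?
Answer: -1/420 ≈ -0.0023810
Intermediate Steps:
R = 5 (R = -10 + 5*3 = -10 + 15 = 5)
X(Q) = 2*Q*(14 + Q) (X(Q) = (2*Q)*(14 + Q) = 2*Q*(14 + Q))
B(l) = 1/(-5 - l) (B(l) = 1/(5 + (-10 - l)) = 1/(-5 - l))
B(-17)/(-35) + X(0)/438 = -1/(5 - 17)/(-35) + (2*0*(14 + 0))/438 = -1/(-12)*(-1/35) + (2*0*14)*(1/438) = -1*(-1/12)*(-1/35) + 0*(1/438) = (1/12)*(-1/35) + 0 = -1/420 + 0 = -1/420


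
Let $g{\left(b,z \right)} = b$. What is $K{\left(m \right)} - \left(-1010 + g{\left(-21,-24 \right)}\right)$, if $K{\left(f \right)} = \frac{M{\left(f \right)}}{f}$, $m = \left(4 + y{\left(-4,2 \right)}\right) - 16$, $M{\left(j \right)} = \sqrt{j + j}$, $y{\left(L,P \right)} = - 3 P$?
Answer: $1031 - \frac{i}{3} \approx 1031.0 - 0.33333 i$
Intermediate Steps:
$M{\left(j \right)} = \sqrt{2} \sqrt{j}$ ($M{\left(j \right)} = \sqrt{2 j} = \sqrt{2} \sqrt{j}$)
$m = -18$ ($m = \left(4 - 6\right) - 16 = -2 - 16 = -18$)
$K{\left(f \right)} = \frac{\sqrt{2}}{\sqrt{f}}$ ($K{\left(f \right)} = \frac{\sqrt{2} \sqrt{f}}{f} = \frac{\sqrt{2}}{\sqrt{f}}$)
$K{\left(m \right)} - \left(-1010 + g{\left(-21,-24 \right)}\right) = \frac{\sqrt{2}}{3 i \sqrt{2}} - \left(-1010 - 21\right) = \sqrt{2} \left(- \frac{i \sqrt{2}}{6}\right) - -1031 = - \frac{i}{3} + 1031 = 1031 - \frac{i}{3}$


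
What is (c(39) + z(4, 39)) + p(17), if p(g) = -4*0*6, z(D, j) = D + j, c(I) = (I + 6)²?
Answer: 2068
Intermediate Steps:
c(I) = (6 + I)²
p(g) = 0 (p(g) = 0*6 = 0)
(c(39) + z(4, 39)) + p(17) = ((6 + 39)² + (4 + 39)) + 0 = (45² + 43) + 0 = (2025 + 43) + 0 = 2068 + 0 = 2068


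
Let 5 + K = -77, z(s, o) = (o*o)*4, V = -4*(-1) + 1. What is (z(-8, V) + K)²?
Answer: 324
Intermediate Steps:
V = 5 (V = 4 + 1 = 5)
z(s, o) = 4*o² (z(s, o) = o²*4 = 4*o²)
K = -82 (K = -5 - 77 = -82)
(z(-8, V) + K)² = (4*5² - 82)² = (4*25 - 82)² = (100 - 82)² = 18² = 324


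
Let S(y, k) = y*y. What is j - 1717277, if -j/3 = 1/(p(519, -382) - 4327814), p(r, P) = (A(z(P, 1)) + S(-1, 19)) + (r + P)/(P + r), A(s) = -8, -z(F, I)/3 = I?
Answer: -7432065746137/4327820 ≈ -1.7173e+6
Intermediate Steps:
z(F, I) = -3*I
S(y, k) = y**2
p(r, P) = -6 (p(r, P) = (-8 + (-1)**2) + (r + P)/(P + r) = (-8 + 1) + (P + r)/(P + r) = -7 + 1 = -6)
j = 3/4327820 (j = -3/(-6 - 4327814) = -3/(-4327820) = -3*(-1/4327820) = 3/4327820 ≈ 6.9319e-7)
j - 1717277 = 3/4327820 - 1717277 = -7432065746137/4327820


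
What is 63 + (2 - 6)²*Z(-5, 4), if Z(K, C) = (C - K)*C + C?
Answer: 703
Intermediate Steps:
Z(K, C) = C + C*(C - K) (Z(K, C) = C*(C - K) + C = C + C*(C - K))
63 + (2 - 6)²*Z(-5, 4) = 63 + (2 - 6)²*(4*(1 + 4 - 1*(-5))) = 63 + (-4)²*(4*(1 + 4 + 5)) = 63 + 16*(4*10) = 63 + 16*40 = 63 + 640 = 703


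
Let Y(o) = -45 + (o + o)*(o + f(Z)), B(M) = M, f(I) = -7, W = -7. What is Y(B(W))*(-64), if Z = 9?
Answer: -9664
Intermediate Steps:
Y(o) = -45 + 2*o*(-7 + o) (Y(o) = -45 + (o + o)*(o - 7) = -45 + (2*o)*(-7 + o) = -45 + 2*o*(-7 + o))
Y(B(W))*(-64) = (-45 - 14*(-7) + 2*(-7)²)*(-64) = (-45 + 98 + 2*49)*(-64) = (-45 + 98 + 98)*(-64) = 151*(-64) = -9664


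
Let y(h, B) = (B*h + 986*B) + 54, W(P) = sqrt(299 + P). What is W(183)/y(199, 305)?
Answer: sqrt(482)/361479 ≈ 6.0735e-5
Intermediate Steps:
y(h, B) = 54 + 986*B + B*h (y(h, B) = (986*B + B*h) + 54 = 54 + 986*B + B*h)
W(183)/y(199, 305) = sqrt(299 + 183)/(54 + 986*305 + 305*199) = sqrt(482)/(54 + 300730 + 60695) = sqrt(482)/361479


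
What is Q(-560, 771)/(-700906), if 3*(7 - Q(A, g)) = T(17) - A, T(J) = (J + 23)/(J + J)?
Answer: 3061/11915402 ≈ 0.00025689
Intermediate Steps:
T(J) = (23 + J)/(2*J) (T(J) = (23 + J)/((2*J)) = (23 + J)*(1/(2*J)) = (23 + J)/(2*J))
Q(A, g) = 337/51 + A/3 (Q(A, g) = 7 - ((1/2)*(23 + 17)/17 - A)/3 = 7 - ((1/2)*(1/17)*40 - A)/3 = 7 - (20/17 - A)/3 = 7 + (-20/51 + A/3) = 337/51 + A/3)
Q(-560, 771)/(-700906) = (337/51 + (1/3)*(-560))/(-700906) = (337/51 - 560/3)*(-1/700906) = -3061/17*(-1/700906) = 3061/11915402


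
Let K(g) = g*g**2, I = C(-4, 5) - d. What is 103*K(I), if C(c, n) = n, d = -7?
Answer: 177984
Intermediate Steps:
I = 12 (I = 5 - 1*(-7) = 5 + 7 = 12)
K(g) = g**3
103*K(I) = 103*12**3 = 103*1728 = 177984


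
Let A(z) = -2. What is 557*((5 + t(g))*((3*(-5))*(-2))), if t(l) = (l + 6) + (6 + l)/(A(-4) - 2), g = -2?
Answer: 133680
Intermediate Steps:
t(l) = 9/2 + 3*l/4 (t(l) = (l + 6) + (6 + l)/(-2 - 2) = (6 + l) + (6 + l)/(-4) = (6 + l) + (6 + l)*(-¼) = (6 + l) + (-3/2 - l/4) = 9/2 + 3*l/4)
557*((5 + t(g))*((3*(-5))*(-2))) = 557*((5 + (9/2 + (¾)*(-2)))*((3*(-5))*(-2))) = 557*((5 + (9/2 - 3/2))*(-15*(-2))) = 557*((5 + 3)*30) = 557*(8*30) = 557*240 = 133680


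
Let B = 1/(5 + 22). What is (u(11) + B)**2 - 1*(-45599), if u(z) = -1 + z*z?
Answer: 43745752/729 ≈ 60008.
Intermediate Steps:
u(z) = -1 + z**2
B = 1/27 ≈ 0.037037
(u(11) + B)**2 - 1*(-45599) = ((-1 + 11**2) + 1/27)**2 - 1*(-45599) = ((-1 + 121) + 1/27)**2 + 45599 = (120 + 1/27)**2 + 45599 = (3241/27)**2 + 45599 = 10504081/729 + 45599 = 43745752/729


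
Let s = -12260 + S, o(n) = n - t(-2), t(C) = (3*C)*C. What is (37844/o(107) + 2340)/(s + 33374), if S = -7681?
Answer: 260144/1276135 ≈ 0.20385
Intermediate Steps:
t(C) = 3*C²
o(n) = -12 + n (o(n) = n - 3*(-2)² = n - 3*4 = n - 1*12 = n - 12 = -12 + n)
s = -19941 (s = -12260 - 7681 = -19941)
(37844/o(107) + 2340)/(s + 33374) = (37844/(-12 + 107) + 2340)/(-19941 + 33374) = (37844/95 + 2340)/13433 = (37844*(1/95) + 2340)*(1/13433) = (37844/95 + 2340)*(1/13433) = (260144/95)*(1/13433) = 260144/1276135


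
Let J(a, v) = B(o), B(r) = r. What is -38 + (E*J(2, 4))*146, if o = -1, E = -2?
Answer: 254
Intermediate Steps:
J(a, v) = -1
-38 + (E*J(2, 4))*146 = -38 - 2*(-1)*146 = -38 + 2*146 = -38 + 292 = 254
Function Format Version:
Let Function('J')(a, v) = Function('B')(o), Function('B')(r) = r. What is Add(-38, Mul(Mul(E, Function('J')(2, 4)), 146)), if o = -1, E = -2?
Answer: 254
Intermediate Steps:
Function('J')(a, v) = -1
Add(-38, Mul(Mul(E, Function('J')(2, 4)), 146)) = Add(-38, Mul(Mul(-2, -1), 146)) = Add(-38, Mul(2, 146)) = Add(-38, 292) = 254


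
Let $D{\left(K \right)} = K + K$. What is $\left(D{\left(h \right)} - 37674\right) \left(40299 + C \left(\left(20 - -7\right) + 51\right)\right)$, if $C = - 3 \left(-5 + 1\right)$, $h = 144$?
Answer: $-1541611710$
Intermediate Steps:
$D{\left(K \right)} = 2 K$
$C = 12$ ($C = \left(-3\right) \left(-4\right) = 12$)
$\left(D{\left(h \right)} - 37674\right) \left(40299 + C \left(\left(20 - -7\right) + 51\right)\right) = \left(2 \cdot 144 - 37674\right) \left(40299 + 12 \left(\left(20 - -7\right) + 51\right)\right) = \left(288 - 37674\right) \left(40299 + 12 \left(\left(20 + 7\right) + 51\right)\right) = - 37386 \left(40299 + 12 \left(27 + 51\right)\right) = - 37386 \left(40299 + 12 \cdot 78\right) = - 37386 \left(40299 + 936\right) = \left(-37386\right) 41235 = -1541611710$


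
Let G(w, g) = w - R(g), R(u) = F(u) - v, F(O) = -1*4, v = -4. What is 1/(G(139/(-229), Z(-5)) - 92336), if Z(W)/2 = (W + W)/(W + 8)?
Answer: -229/21145083 ≈ -1.0830e-5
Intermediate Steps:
Z(W) = 4*W/(8 + W) (Z(W) = 2*((W + W)/(W + 8)) = 2*((2*W)/(8 + W)) = 2*(2*W/(8 + W)) = 4*W/(8 + W))
F(O) = -4
R(u) = 0 (R(u) = -4 - 1*(-4) = -4 + 4 = 0)
G(w, g) = w (G(w, g) = w - 1*0 = w + 0 = w)
1/(G(139/(-229), Z(-5)) - 92336) = 1/(139/(-229) - 92336) = 1/(139*(-1/229) - 92336) = 1/(-139/229 - 92336) = 1/(-21145083/229) = -229/21145083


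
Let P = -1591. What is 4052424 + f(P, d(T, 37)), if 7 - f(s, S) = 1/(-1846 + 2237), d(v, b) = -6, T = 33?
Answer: 1584500520/391 ≈ 4.0524e+6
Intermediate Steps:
f(s, S) = 2736/391 (f(s, S) = 7 - 1/(-1846 + 2237) = 7 - 1/391 = 2736/391)
4052424 + f(P, d(T, 37)) = 4052424 + 2736/391 = 1584500520/391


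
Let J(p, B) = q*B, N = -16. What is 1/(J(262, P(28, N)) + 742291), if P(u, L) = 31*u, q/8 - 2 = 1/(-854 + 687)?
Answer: 167/126274949 ≈ 1.3225e-6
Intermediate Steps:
q = 2664/167 (q = 16 + 8/(-854 + 687) = 16 + 8/(-167) = 16 + 8*(-1/167) = 16 - 8/167 = 2664/167 ≈ 15.952)
J(p, B) = 2664*B/167
1/(J(262, P(28, N)) + 742291) = 1/(2664*(31*28)/167 + 742291) = 1/((2664/167)*868 + 742291) = 1/(2312352/167 + 742291) = 1/(126274949/167) = 167/126274949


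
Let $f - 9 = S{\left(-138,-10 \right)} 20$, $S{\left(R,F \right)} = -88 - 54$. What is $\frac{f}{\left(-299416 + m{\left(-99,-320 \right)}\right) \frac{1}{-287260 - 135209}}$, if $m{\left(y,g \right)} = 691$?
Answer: $- \frac{398669913}{99575} \approx -4003.7$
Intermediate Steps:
$S{\left(R,F \right)} = -142$
$f = -2831$ ($f = 9 - 2840 = -2831$)
$\frac{f}{\left(-299416 + m{\left(-99,-320 \right)}\right) \frac{1}{-287260 - 135209}} = - \frac{2831}{\left(-299416 + 691\right) \frac{1}{-287260 - 135209}} = - \frac{2831}{\left(-298725\right) \frac{1}{-422469}} = - \frac{2831}{\left(-298725\right) \left(- \frac{1}{422469}\right)} = - \frac{2831}{\frac{99575}{140823}} = \left(-2831\right) \frac{140823}{99575} = - \frac{398669913}{99575}$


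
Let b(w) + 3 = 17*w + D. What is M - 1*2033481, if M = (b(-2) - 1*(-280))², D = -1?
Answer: -1974917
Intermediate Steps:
b(w) = -4 + 17*w (b(w) = -3 + (17*w - 1) = -3 + (-1 + 17*w) = -4 + 17*w)
M = 58564 (M = ((-4 + 17*(-2)) - 1*(-280))² = ((-4 - 34) + 280)² = (-38 + 280)² = 242² = 58564)
M - 1*2033481 = 58564 - 1*2033481 = 58564 - 2033481 = -1974917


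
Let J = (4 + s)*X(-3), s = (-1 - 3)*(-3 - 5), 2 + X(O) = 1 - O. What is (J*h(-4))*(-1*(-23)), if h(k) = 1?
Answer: 1656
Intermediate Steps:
X(O) = -1 - O (X(O) = -2 + (1 - O) = -1 - O)
s = 32 (s = -4*(-8) = 32)
J = 72 (J = (4 + 32)*(-1 - 1*(-3)) = 36*(-1 + 3) = 36*2 = 72)
(J*h(-4))*(-1*(-23)) = (72*1)*(-1*(-23)) = 72*23 = 1656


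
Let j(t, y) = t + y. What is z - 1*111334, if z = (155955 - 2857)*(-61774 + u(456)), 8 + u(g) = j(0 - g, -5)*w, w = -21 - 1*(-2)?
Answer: -8117826588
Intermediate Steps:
w = -19 (w = -21 + 2 = -19)
u(g) = 87 + 19*g (u(g) = -8 + ((0 - g) - 5)*(-19) = -8 + (-g - 5)*(-19) = -8 + (-5 - g)*(-19) = -8 + (95 + 19*g) = 87 + 19*g)
z = -8117715254 (z = (155955 - 2857)*(-61774 + (87 + 19*456)) = 153098*(-61774 + (87 + 8664)) = 153098*(-61774 + 8751) = 153098*(-53023) = -8117715254)
z - 1*111334 = -8117715254 - 1*111334 = -8117715254 - 111334 = -8117826588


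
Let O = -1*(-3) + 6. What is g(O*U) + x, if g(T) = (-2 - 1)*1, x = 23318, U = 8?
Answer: 23315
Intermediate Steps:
O = 9 (O = 3 + 6 = 9)
g(T) = -3 (g(T) = -3*1 = -3)
g(O*U) + x = -3 + 23318 = 23315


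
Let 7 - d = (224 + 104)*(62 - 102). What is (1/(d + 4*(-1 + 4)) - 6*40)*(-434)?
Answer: 195508258/1877 ≈ 1.0416e+5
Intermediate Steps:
d = 13127 (d = 7 - (224 + 104)*(62 - 102) = 7 - 328*(-40) = 7 - 1*(-13120) = 7 + 13120 = 13127)
(1/(d + 4*(-1 + 4)) - 6*40)*(-434) = (1/(13127 + 4*(-1 + 4)) - 6*40)*(-434) = (1/(13127 + 4*3) - 240)*(-434) = (1/(13127 + 12) - 240)*(-434) = (1/13139 - 240)*(-434) = -3153359/13139*(-434) = 195508258/1877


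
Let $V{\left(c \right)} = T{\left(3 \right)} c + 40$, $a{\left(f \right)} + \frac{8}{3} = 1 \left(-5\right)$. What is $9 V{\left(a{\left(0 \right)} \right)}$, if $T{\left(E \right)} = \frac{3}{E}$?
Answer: $291$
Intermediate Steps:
$a{\left(f \right)} = - \frac{23}{3}$ ($a{\left(f \right)} = - \frac{8}{3} + 1 \left(-5\right) = - \frac{8}{3} - 5 = - \frac{23}{3}$)
$V{\left(c \right)} = 40 + c$ ($V{\left(c \right)} = \frac{3}{3} c + 40 = 3 \cdot \frac{1}{3} c + 40 = 1 c + 40 = c + 40 = 40 + c$)
$9 V{\left(a{\left(0 \right)} \right)} = 9 \left(40 - \frac{23}{3}\right) = 9 \cdot \frac{97}{3} = 291$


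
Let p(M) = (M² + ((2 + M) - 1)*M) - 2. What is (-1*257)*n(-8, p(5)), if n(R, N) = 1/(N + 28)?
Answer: -257/81 ≈ -3.1728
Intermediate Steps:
p(M) = -2 + M² + M*(1 + M) (p(M) = (M² + (1 + M)*M) - 2 = (M² + M*(1 + M)) - 2 = -2 + M² + M*(1 + M))
n(R, N) = 1/(28 + N)
(-1*257)*n(-8, p(5)) = (-1*257)/(28 + (-2 + 5 + 2*5²)) = -257/(28 + (-2 + 5 + 2*25)) = -257/(28 + (-2 + 5 + 50)) = -257/(28 + 53) = -257/81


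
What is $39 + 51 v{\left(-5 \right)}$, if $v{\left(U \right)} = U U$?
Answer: $1314$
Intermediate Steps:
$v{\left(U \right)} = U^{2}$
$39 + 51 v{\left(-5 \right)} = 39 + 51 \left(-5\right)^{2} = 39 + 51 \cdot 25 = 39 + 1275 = 1314$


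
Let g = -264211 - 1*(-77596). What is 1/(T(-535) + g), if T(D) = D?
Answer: -1/187150 ≈ -5.3433e-6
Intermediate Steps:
g = -186615 (g = -264211 + 77596 = -186615)
1/(T(-535) + g) = 1/(-535 - 186615) = 1/(-187150) = -1/187150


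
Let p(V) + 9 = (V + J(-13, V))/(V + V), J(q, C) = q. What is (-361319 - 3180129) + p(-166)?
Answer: -1175763545/332 ≈ -3.5415e+6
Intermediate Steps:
p(V) = -9 + (-13 + V)/(2*V) (p(V) = -9 + (V - 13)/(V + V) = -9 + (-13 + V)/((2*V)) = -9 + (-13 + V)*(1/(2*V)) = -9 + (-13 + V)/(2*V))
(-361319 - 3180129) + p(-166) = (-361319 - 3180129) + (½)*(-13 - 17*(-166))/(-166) = -3541448 + (½)*(-1/166)*(-13 + 2822) = -3541448 + (½)*(-1/166)*2809 = -3541448 - 2809/332 = -1175763545/332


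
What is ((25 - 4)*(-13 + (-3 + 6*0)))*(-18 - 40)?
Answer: 19488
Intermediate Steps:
((25 - 4)*(-13 + (-3 + 6*0)))*(-18 - 40) = (21*(-13 + (-3 + 0)))*(-58) = (21*(-13 - 3))*(-58) = (21*(-16))*(-58) = -336*(-58) = 19488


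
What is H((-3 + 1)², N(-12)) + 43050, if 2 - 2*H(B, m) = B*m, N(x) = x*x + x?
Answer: 42787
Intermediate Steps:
N(x) = x + x² (N(x) = x² + x = x + x²)
H(B, m) = 1 - B*m/2
H((-3 + 1)², N(-12)) + 43050 = (1 - (-3 + 1)²*(-12*(1 - 12))/2) + 43050 = (1 - ½*(-2)²*(-12*(-11))) + 43050 = (1 - ½*4*132) + 43050 = (1 - 264) + 43050 = -263 + 43050 = 42787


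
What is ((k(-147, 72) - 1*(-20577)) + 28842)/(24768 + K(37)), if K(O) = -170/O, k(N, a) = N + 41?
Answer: 1824581/916246 ≈ 1.9914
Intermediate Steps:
k(N, a) = 41 + N
((k(-147, 72) - 1*(-20577)) + 28842)/(24768 + K(37)) = (((41 - 147) - 1*(-20577)) + 28842)/(24768 - 170/37) = ((-106 + 20577) + 28842)/(24768 - 170*1/37) = (20471 + 28842)/(24768 - 170/37) = 49313/(916246/37) = 49313*(37/916246) = 1824581/916246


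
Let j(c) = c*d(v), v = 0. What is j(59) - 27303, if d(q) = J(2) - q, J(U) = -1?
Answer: -27362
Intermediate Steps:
d(q) = -1 - q
j(c) = -c (j(c) = c*(-1 - 1*0) = c*(-1 + 0) = c*(-1) = -c)
j(59) - 27303 = -1*59 - 27303 = -59 - 27303 = -27362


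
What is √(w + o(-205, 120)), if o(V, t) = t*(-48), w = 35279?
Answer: √29519 ≈ 171.81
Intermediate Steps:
o(V, t) = -48*t
√(w + o(-205, 120)) = √(35279 - 48*120) = √(35279 - 5760) = √29519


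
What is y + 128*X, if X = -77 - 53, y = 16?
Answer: -16624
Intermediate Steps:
X = -130
y + 128*X = 16 + 128*(-130) = 16 - 16640 = -16624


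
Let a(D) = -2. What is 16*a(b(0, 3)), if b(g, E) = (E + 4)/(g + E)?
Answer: -32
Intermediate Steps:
b(g, E) = (4 + E)/(E + g)
16*a(b(0, 3)) = 16*(-2) = -32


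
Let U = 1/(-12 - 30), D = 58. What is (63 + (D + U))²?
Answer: 25816561/1764 ≈ 14635.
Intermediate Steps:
U = -1/42 (U = 1/(-42) = -1/42 ≈ -0.023810)
(63 + (D + U))² = (63 + (58 - 1/42))² = (63 + 2435/42)² = (5081/42)² = 25816561/1764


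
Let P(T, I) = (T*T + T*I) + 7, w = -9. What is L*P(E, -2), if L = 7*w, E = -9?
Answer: -6678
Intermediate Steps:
P(T, I) = 7 + T² + I*T (P(T, I) = (T² + I*T) + 7 = 7 + T² + I*T)
L = -63 (L = 7*(-9) = -63)
L*P(E, -2) = -63*(7 + (-9)² - 2*(-9)) = -63*(7 + 81 + 18) = -63*106 = -6678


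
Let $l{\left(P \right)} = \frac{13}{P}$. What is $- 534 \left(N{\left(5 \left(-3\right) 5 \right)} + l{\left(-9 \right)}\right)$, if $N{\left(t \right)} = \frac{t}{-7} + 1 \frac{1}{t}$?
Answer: $- \frac{2595062}{525} \approx -4943.0$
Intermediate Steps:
$N{\left(t \right)} = \frac{1}{t} - \frac{t}{7}$ ($N{\left(t \right)} = t \left(- \frac{1}{7}\right) + \frac{1}{t} = - \frac{t}{7} + \frac{1}{t} = \frac{1}{t} - \frac{t}{7}$)
$- 534 \left(N{\left(5 \left(-3\right) 5 \right)} + l{\left(-9 \right)}\right) = - 534 \left(\left(\frac{1}{5 \left(-3\right) 5} - \frac{5 \left(-3\right) 5}{7}\right) + \frac{13}{-9}\right) = - 534 \left(\left(\frac{1}{\left(-15\right) 5} - \frac{\left(-15\right) 5}{7}\right) + 13 \left(- \frac{1}{9}\right)\right) = - 534 \left(\left(\frac{1}{-75} - - \frac{75}{7}\right) - \frac{13}{9}\right) = - 534 \left(\left(- \frac{1}{75} + \frac{75}{7}\right) - \frac{13}{9}\right) = - 534 \left(\frac{5618}{525} - \frac{13}{9}\right) = \left(-534\right) \frac{14579}{1575} = - \frac{2595062}{525}$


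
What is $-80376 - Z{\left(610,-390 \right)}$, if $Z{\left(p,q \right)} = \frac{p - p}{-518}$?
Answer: $-80376$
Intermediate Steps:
$Z{\left(p,q \right)} = 0$ ($Z{\left(p,q \right)} = 0 \left(- \frac{1}{518}\right) = 0$)
$-80376 - Z{\left(610,-390 \right)} = -80376 - 0 = -80376 + 0 = -80376$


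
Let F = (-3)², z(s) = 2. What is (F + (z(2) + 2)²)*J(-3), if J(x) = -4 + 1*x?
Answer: -175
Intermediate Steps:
F = 9
J(x) = -4 + x
(F + (z(2) + 2)²)*J(-3) = (9 + (2 + 2)²)*(-4 - 3) = (9 + 4²)*(-7) = (9 + 16)*(-7) = 25*(-7) = -175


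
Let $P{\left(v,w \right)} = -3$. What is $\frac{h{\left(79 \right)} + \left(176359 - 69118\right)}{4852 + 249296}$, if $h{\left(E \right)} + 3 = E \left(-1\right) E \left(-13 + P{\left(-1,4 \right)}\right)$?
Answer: $\frac{103547}{127074} \approx 0.81486$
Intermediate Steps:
$h{\left(E \right)} = -3 + 16 E^{2}$ ($h{\left(E \right)} = -3 + E \left(-1\right) E \left(-13 - 3\right) = -3 + - E E \left(-16\right) = -3 + - E^{2} \left(-16\right) = -3 + 16 E^{2}$)
$\frac{h{\left(79 \right)} + \left(176359 - 69118\right)}{4852 + 249296} = \frac{\left(-3 + 16 \cdot 79^{2}\right) + \left(176359 - 69118\right)}{4852 + 249296} = \frac{\left(-3 + 16 \cdot 6241\right) + 107241}{254148} = \left(\left(-3 + 99856\right) + 107241\right) \frac{1}{254148} = \left(99853 + 107241\right) \frac{1}{254148} = 207094 \cdot \frac{1}{254148} = \frac{103547}{127074}$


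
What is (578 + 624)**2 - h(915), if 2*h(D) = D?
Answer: 2888693/2 ≈ 1.4443e+6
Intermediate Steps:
h(D) = D/2
(578 + 624)**2 - h(915) = (578 + 624)**2 - 915/2 = 1202**2 - 1*915/2 = 1444804 - 915/2 = 2888693/2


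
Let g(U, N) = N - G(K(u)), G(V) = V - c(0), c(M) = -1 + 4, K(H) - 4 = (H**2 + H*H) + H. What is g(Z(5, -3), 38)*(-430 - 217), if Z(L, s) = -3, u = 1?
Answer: -21998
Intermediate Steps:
K(H) = 4 + H + 2*H**2 (K(H) = 4 + ((H**2 + H*H) + H) = 4 + ((H**2 + H**2) + H) = 4 + (2*H**2 + H) = 4 + (H + 2*H**2) = 4 + H + 2*H**2)
c(M) = 3
G(V) = -3 + V (G(V) = V - 1*3 = V - 3 = -3 + V)
g(U, N) = -4 + N (g(U, N) = N - (-3 + (4 + 1 + 2*1**2)) = N - (-3 + (4 + 1 + 2*1)) = N - (-3 + (4 + 1 + 2)) = N - (-3 + 7) = N - 1*4 = N - 4 = -4 + N)
g(Z(5, -3), 38)*(-430 - 217) = (-4 + 38)*(-430 - 217) = 34*(-647) = -21998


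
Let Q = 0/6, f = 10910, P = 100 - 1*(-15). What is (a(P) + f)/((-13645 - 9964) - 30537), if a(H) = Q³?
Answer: -5455/27073 ≈ -0.20149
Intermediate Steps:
P = 115 (P = 100 + 15 = 115)
Q = 0 (Q = 0*(⅙) = 0)
a(H) = 0 (a(H) = 0³ = 0)
(a(P) + f)/((-13645 - 9964) - 30537) = (0 + 10910)/((-13645 - 9964) - 30537) = 10910/(-23609 - 30537) = 10910/(-54146) = 10910*(-1/54146) = -5455/27073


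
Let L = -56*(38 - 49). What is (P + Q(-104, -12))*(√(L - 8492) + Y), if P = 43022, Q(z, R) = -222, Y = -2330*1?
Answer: -99724000 + 85600*I*√1969 ≈ -9.9724e+7 + 3.7984e+6*I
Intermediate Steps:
Y = -2330
L = 616 (L = -56*(-11) = 616)
(P + Q(-104, -12))*(√(L - 8492) + Y) = (43022 - 222)*(√(616 - 8492) - 2330) = 42800*(√(-7876) - 2330) = 42800*(2*I*√1969 - 2330) = 42800*(-2330 + 2*I*√1969) = -99724000 + 85600*I*√1969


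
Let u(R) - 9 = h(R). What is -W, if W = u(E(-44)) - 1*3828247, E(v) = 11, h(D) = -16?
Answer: 3828254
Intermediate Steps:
u(R) = -7 (u(R) = 9 - 16 = -7)
W = -3828254 (W = -7 - 1*3828247 = -7 - 3828247 = -3828254)
-W = -1*(-3828254) = 3828254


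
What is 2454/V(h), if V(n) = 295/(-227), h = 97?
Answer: -557058/295 ≈ -1888.3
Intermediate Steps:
V(n) = -295/227 (V(n) = 295*(-1/227) = -295/227)
2454/V(h) = 2454/(-295/227) = 2454*(-227/295) = -557058/295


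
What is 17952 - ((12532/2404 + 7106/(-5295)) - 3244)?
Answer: 67439606291/3182295 ≈ 21192.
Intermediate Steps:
17952 - ((12532/2404 + 7106/(-5295)) - 3244) = 17952 - ((12532*(1/2404) + 7106*(-1/5295)) - 3244) = 17952 - ((3133/601 - 7106/5295) - 3244) = 17952 - (12318529/3182295 - 3244) = 17952 - 1*(-10311046451/3182295) = 17952 + 10311046451/3182295 = 67439606291/3182295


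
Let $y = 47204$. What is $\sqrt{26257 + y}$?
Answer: $\sqrt{73461} \approx 271.04$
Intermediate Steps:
$\sqrt{26257 + y} = \sqrt{26257 + 47204} = \sqrt{73461}$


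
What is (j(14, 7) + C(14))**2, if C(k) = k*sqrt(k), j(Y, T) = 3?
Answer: 2753 + 84*sqrt(14) ≈ 3067.3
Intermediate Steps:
C(k) = k**(3/2)
(j(14, 7) + C(14))**2 = (3 + 14**(3/2))**2 = (3 + 14*sqrt(14))**2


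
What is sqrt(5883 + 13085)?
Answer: 2*sqrt(4742) ≈ 137.72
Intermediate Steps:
sqrt(5883 + 13085) = sqrt(18968) = 2*sqrt(4742)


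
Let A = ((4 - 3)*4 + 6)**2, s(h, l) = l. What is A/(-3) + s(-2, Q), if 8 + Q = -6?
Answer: -142/3 ≈ -47.333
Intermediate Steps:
Q = -14 (Q = -8 - 6 = -14)
A = 100 (A = (1*4 + 6)**2 = (4 + 6)**2 = 10**2 = 100)
A/(-3) + s(-2, Q) = 100/(-3) - 14 = 100*(-1/3) - 14 = -100/3 - 14 = -142/3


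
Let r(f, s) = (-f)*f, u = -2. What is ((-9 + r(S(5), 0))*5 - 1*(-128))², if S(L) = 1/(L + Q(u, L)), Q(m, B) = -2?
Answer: 550564/81 ≈ 6797.1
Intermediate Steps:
S(L) = 1/(-2 + L) (S(L) = 1/(L - 2) = 1/(-2 + L))
r(f, s) = -f²
((-9 + r(S(5), 0))*5 - 1*(-128))² = ((-9 - (1/(-2 + 5))²)*5 - 1*(-128))² = ((-9 - (1/3)²)*5 + 128)² = ((-9 - (⅓)²)*5 + 128)² = ((-9 - 1*⅑)*5 + 128)² = ((-9 - ⅑)*5 + 128)² = (-82/9*5 + 128)² = (-410/9 + 128)² = (742/9)² = 550564/81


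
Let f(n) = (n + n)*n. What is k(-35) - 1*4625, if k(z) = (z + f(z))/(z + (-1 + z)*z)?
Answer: -161806/35 ≈ -4623.0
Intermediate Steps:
f(n) = 2*n² (f(n) = (2*n)*n = 2*n²)
k(z) = (z + 2*z²)/(z + z*(-1 + z)) (k(z) = (z + 2*z²)/(z + (-1 + z)*z) = (z + 2*z²)/(z + z*(-1 + z)))
k(-35) - 1*4625 = (2 + 1/(-35)) - 1*4625 = (2 - 1/35) - 4625 = 69/35 - 4625 = -161806/35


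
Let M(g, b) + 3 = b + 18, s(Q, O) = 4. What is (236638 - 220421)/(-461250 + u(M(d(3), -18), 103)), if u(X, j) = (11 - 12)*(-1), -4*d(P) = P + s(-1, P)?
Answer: -16217/461249 ≈ -0.035159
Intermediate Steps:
d(P) = -1 - P/4 (d(P) = -(P + 4)/4 = -(4 + P)/4 = -1 - P/4)
M(g, b) = 15 + b (M(g, b) = -3 + (b + 18) = -3 + (18 + b) = 15 + b)
u(X, j) = 1 (u(X, j) = -1*(-1) = 1)
(236638 - 220421)/(-461250 + u(M(d(3), -18), 103)) = (236638 - 220421)/(-461250 + 1) = 16217/(-461249) = 16217*(-1/461249) = -16217/461249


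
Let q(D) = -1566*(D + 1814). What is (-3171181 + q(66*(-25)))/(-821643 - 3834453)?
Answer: 3428005/4656096 ≈ 0.73624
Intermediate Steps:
q(D) = -2840724 - 1566*D (q(D) = -1566*(1814 + D) = -2840724 - 1566*D)
(-3171181 + q(66*(-25)))/(-821643 - 3834453) = (-3171181 + (-2840724 - 103356*(-25)))/(-821643 - 3834453) = (-3171181 + (-2840724 - 1566*(-1650)))/(-4656096) = (-3171181 + (-2840724 + 2583900))*(-1/4656096) = (-3171181 - 256824)*(-1/4656096) = -3428005*(-1/4656096) = 3428005/4656096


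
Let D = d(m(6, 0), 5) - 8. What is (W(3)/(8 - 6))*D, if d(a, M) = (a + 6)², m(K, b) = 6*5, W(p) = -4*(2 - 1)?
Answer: -2576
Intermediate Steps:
W(p) = -4 (W(p) = -4*1 = -4)
m(K, b) = 30
d(a, M) = (6 + a)²
D = 1288 (D = (6 + 30)² - 8 = 36² - 8 = 1296 - 8 = 1288)
(W(3)/(8 - 6))*D = (-4/(8 - 6))*1288 = (-4/2)*1288 = ((½)*(-4))*1288 = -2*1288 = -2576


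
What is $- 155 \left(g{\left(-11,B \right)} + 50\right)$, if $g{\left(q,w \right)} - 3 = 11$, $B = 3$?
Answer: $-9920$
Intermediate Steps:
$g{\left(q,w \right)} = 14$ ($g{\left(q,w \right)} = 3 + 11 = 14$)
$- 155 \left(g{\left(-11,B \right)} + 50\right) = - 155 \left(14 + 50\right) = \left(-155\right) 64 = -9920$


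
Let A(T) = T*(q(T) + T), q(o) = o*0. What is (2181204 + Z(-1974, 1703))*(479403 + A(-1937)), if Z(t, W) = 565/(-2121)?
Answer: 19575736422409268/2121 ≈ 9.2295e+12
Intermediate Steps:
Z(t, W) = -565/2121 (Z(t, W) = 565*(-1/2121) = -565/2121)
q(o) = 0
A(T) = T² (A(T) = T*(0 + T) = T*T = T²)
(2181204 + Z(-1974, 1703))*(479403 + A(-1937)) = (2181204 - 565/2121)*(479403 + (-1937)²) = 4626333119*(479403 + 3751969)/2121 = (4626333119/2121)*4231372 = 19575736422409268/2121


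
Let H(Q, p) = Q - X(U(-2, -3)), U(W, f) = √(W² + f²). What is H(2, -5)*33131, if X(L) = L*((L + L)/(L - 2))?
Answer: -1126454/9 - 861406*√13/9 ≈ -4.7026e+5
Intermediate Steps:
X(L) = 2*L²/(-2 + L) (X(L) = L*((2*L)/(-2 + L)) = L*(2*L/(-2 + L)) = 2*L²/(-2 + L))
H(Q, p) = Q - 26/(-2 + √13) (H(Q, p) = Q - 2*(√((-2)² + (-3)²))²/(-2 + √((-2)² + (-3)²)) = Q - 2*(√(4 + 9))²/(-2 + √(4 + 9)) = Q - 2*(√13)²/(-2 + √13) = Q - 2*13/(-2 + √13) = Q - 26/(-2 + √13))
H(2, -5)*33131 = (-52/9 + 2 - 26*√13/9)*33131 = (-34/9 - 26*√13/9)*33131 = -1126454/9 - 861406*√13/9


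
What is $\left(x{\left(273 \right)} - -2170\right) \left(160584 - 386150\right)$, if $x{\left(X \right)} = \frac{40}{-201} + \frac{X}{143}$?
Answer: $- \frac{98462655406}{201} \approx -4.8986 \cdot 10^{8}$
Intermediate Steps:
$x{\left(X \right)} = - \frac{40}{201} + \frac{X}{143}$ ($x{\left(X \right)} = 40 \left(- \frac{1}{201}\right) + X \frac{1}{143} = - \frac{40}{201} + \frac{X}{143}$)
$\left(x{\left(273 \right)} - -2170\right) \left(160584 - 386150\right) = \left(\left(- \frac{40}{201} + \frac{1}{143} \cdot 273\right) - -2170\right) \left(160584 - 386150\right) = \left(\left(- \frac{40}{201} + \frac{21}{11}\right) + 2170\right) \left(-225566\right) = \left(\frac{3781}{2211} + 2170\right) \left(-225566\right) = \frac{4801651}{2211} \left(-225566\right) = - \frac{98462655406}{201}$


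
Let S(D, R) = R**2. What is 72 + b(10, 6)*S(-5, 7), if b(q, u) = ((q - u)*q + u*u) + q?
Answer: 4286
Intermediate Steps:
b(q, u) = q + u**2 + q*(q - u) (b(q, u) = (q*(q - u) + u**2) + q = (u**2 + q*(q - u)) + q = q + u**2 + q*(q - u))
72 + b(10, 6)*S(-5, 7) = 72 + (10 + 10**2 + 6**2 - 1*10*6)*7**2 = 72 + (10 + 100 + 36 - 60)*49 = 72 + 86*49 = 72 + 4214 = 4286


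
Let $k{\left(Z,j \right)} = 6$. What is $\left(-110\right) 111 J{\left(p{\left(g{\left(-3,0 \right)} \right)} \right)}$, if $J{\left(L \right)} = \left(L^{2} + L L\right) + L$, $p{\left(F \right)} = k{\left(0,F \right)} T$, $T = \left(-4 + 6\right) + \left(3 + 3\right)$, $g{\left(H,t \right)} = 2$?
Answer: $-56849760$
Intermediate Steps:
$T = 8$ ($T = 2 + 6 = 8$)
$p{\left(F \right)} = 48$ ($p{\left(F \right)} = 6 \cdot 8 = 48$)
$J{\left(L \right)} = L + 2 L^{2}$ ($J{\left(L \right)} = \left(L^{2} + L^{2}\right) + L = 2 L^{2} + L = L + 2 L^{2}$)
$\left(-110\right) 111 J{\left(p{\left(g{\left(-3,0 \right)} \right)} \right)} = \left(-110\right) 111 \cdot 48 \left(1 + 2 \cdot 48\right) = - 12210 \cdot 48 \left(1 + 96\right) = - 12210 \cdot 48 \cdot 97 = \left(-12210\right) 4656 = -56849760$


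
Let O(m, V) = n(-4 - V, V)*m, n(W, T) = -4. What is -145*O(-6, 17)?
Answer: -3480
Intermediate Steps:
O(m, V) = -4*m
-145*O(-6, 17) = -(-580)*(-6) = -145*24 = -3480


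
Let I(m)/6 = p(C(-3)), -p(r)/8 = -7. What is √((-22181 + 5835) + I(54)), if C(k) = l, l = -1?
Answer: I*√16010 ≈ 126.53*I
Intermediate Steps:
C(k) = -1
p(r) = 56 (p(r) = -8*(-7) = 56)
I(m) = 336 (I(m) = 6*56 = 336)
√((-22181 + 5835) + I(54)) = √((-22181 + 5835) + 336) = √(-16346 + 336) = √(-16010) = I*√16010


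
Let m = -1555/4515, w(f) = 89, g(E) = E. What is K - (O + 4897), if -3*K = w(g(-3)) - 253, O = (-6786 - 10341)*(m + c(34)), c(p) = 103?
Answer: 1583266019/903 ≈ 1.7533e+6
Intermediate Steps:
m = -311/903 (m = -1555*1/4515 = -311/903 ≈ -0.34441)
O = -529212882/301 (O = (-6786 - 10341)*(-311/903 + 103) = -17127*92698/903 = -529212882/301 ≈ -1.7582e+6)
K = 164/3 (K = -(89 - 253)/3 = -1/3*(-164) = 164/3 ≈ 54.667)
K - (O + 4897) = 164/3 - (-529212882/301 + 4897) = 164/3 - 1*(-527738885/301) = 164/3 + 527738885/301 = 1583266019/903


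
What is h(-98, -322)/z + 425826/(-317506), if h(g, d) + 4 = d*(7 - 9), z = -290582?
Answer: -30985143643/23065382123 ≈ -1.3434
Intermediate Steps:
h(g, d) = -4 - 2*d (h(g, d) = -4 + d*(7 - 9) = -4 + d*(-2) = -4 - 2*d)
h(-98, -322)/z + 425826/(-317506) = (-4 - 2*(-322))/(-290582) + 425826/(-317506) = (-4 + 644)*(-1/290582) + 425826*(-1/317506) = 640*(-1/290582) - 212913/158753 = -320/145291 - 212913/158753 = -30985143643/23065382123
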